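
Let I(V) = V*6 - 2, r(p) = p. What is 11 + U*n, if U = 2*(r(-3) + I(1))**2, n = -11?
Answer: -11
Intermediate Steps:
I(V) = -2 + 6*V (I(V) = 6*V - 2 = -2 + 6*V)
U = 2 (U = 2*(-3 + (-2 + 6*1))**2 = 2*(-3 + (-2 + 6))**2 = 2*(-3 + 4)**2 = 2*1**2 = 2*1 = 2)
11 + U*n = 11 + 2*(-11) = 11 - 22 = -11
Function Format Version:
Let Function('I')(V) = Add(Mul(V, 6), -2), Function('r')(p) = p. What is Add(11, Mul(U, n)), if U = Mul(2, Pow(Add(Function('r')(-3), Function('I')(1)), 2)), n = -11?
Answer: -11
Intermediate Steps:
Function('I')(V) = Add(-2, Mul(6, V)) (Function('I')(V) = Add(Mul(6, V), -2) = Add(-2, Mul(6, V)))
U = 2 (U = Mul(2, Pow(Add(-3, Add(-2, Mul(6, 1))), 2)) = Mul(2, Pow(Add(-3, Add(-2, 6)), 2)) = Mul(2, Pow(Add(-3, 4), 2)) = Mul(2, Pow(1, 2)) = Mul(2, 1) = 2)
Add(11, Mul(U, n)) = Add(11, Mul(2, -11)) = Add(11, -22) = -11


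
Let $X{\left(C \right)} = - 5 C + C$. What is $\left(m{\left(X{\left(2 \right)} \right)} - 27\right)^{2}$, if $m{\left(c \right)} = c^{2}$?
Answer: $1369$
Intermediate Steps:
$X{\left(C \right)} = - 4 C$
$\left(m{\left(X{\left(2 \right)} \right)} - 27\right)^{2} = \left(\left(\left(-4\right) 2\right)^{2} - 27\right)^{2} = \left(\left(-8\right)^{2} - 27\right)^{2} = \left(64 - 27\right)^{2} = 37^{2} = 1369$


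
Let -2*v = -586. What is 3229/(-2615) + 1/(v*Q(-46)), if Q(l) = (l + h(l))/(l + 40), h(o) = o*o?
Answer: -65281216/52867455 ≈ -1.2348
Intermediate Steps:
v = 293 (v = -½*(-586) = 293)
h(o) = o²
Q(l) = (l + l²)/(40 + l) (Q(l) = (l + l²)/(l + 40) = (l + l²)/(40 + l))
3229/(-2615) + 1/(v*Q(-46)) = 3229/(-2615) + 1/(293*((-46*(1 - 46)/(40 - 46)))) = 3229*(-1/2615) + 1/(293*((-46*(-45)/(-6)))) = -3229/2615 + 1/(293*((-46*(-⅙)*(-45)))) = -3229/2615 + (1/293)/(-345) = -3229/2615 + (1/293)*(-1/345) = -3229/2615 - 1/101085 = -65281216/52867455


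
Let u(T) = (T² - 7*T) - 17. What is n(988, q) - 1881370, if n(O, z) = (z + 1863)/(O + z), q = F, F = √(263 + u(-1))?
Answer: -183600832891/97589 - 175*√254/195178 ≈ -1.8814e+6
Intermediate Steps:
u(T) = -17 + T² - 7*T
F = √254 (F = √(263 + (-17 + (-1)² - 7*(-1))) = √(263 + (-17 + 1 + 7)) = √(263 - 9) = √254 ≈ 15.937)
q = √254 ≈ 15.937
n(O, z) = (1863 + z)/(O + z)
n(988, q) - 1881370 = (1863 + √254)/(988 + √254) - 1881370 = -1881370 + (1863 + √254)/(988 + √254)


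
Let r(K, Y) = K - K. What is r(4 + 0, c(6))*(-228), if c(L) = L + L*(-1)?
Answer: 0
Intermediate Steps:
c(L) = 0 (c(L) = L - L = 0)
r(K, Y) = 0
r(4 + 0, c(6))*(-228) = 0*(-228) = 0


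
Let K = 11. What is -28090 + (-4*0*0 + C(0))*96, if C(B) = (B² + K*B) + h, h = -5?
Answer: -28570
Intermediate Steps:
C(B) = -5 + B² + 11*B (C(B) = (B² + 11*B) - 5 = -5 + B² + 11*B)
-28090 + (-4*0*0 + C(0))*96 = -28090 + (-4*0*0 + (-5 + 0² + 11*0))*96 = -28090 + (0*0 + (-5 + 0 + 0))*96 = -28090 + (0 - 5)*96 = -28090 - 5*96 = -28090 - 480 = -28570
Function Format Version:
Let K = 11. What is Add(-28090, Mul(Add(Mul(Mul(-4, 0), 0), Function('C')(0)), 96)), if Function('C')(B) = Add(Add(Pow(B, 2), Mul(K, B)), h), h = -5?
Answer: -28570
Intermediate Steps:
Function('C')(B) = Add(-5, Pow(B, 2), Mul(11, B)) (Function('C')(B) = Add(Add(Pow(B, 2), Mul(11, B)), -5) = Add(-5, Pow(B, 2), Mul(11, B)))
Add(-28090, Mul(Add(Mul(Mul(-4, 0), 0), Function('C')(0)), 96)) = Add(-28090, Mul(Add(Mul(Mul(-4, 0), 0), Add(-5, Pow(0, 2), Mul(11, 0))), 96)) = Add(-28090, Mul(Add(Mul(0, 0), Add(-5, 0, 0)), 96)) = Add(-28090, Mul(Add(0, -5), 96)) = Add(-28090, Mul(-5, 96)) = Add(-28090, -480) = -28570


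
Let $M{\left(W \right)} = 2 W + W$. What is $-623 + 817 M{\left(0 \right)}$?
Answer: $-623$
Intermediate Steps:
$M{\left(W \right)} = 3 W$
$-623 + 817 M{\left(0 \right)} = -623 + 817 \cdot 3 \cdot 0 = -623 + 817 \cdot 0 = -623 + 0 = -623$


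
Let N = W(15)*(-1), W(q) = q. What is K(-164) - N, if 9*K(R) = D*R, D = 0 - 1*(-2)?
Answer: -193/9 ≈ -21.444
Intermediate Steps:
D = 2 (D = 0 + 2 = 2)
K(R) = 2*R/9 (K(R) = (2*R)/9 = 2*R/9)
N = -15 (N = 15*(-1) = -15)
K(-164) - N = (2/9)*(-164) - 1*(-15) = -328/9 + 15 = -193/9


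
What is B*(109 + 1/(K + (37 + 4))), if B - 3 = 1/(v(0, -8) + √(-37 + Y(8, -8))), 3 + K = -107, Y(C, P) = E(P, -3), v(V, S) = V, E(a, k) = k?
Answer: 7520/23 - 376*I*√10/69 ≈ 326.96 - 17.232*I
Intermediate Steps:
Y(C, P) = -3
K = -110 (K = -3 - 107 = -110)
B = 3 - I*√10/20 (B = 3 + 1/(0 + √(-37 - 3)) = 3 + 1/(0 + √(-40)) = 3 + 1/(0 + 2*I*√10) = 3 + 1/(2*I*√10) = 3 - I*√10/20 ≈ 3.0 - 0.15811*I)
B*(109 + 1/(K + (37 + 4))) = (3 - I*√10/20)*(109 + 1/(-110 + (37 + 4))) = (3 - I*√10/20)*(109 + 1/(-110 + 41)) = (3 - I*√10/20)*(109 + 1/(-69)) = (3 - I*√10/20)*(109 - 1/69) = (3 - I*√10/20)*(7520/69) = 7520/23 - 376*I*√10/69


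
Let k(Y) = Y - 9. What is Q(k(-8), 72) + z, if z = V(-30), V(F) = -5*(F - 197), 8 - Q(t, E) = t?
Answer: 1160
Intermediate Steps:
k(Y) = -9 + Y
Q(t, E) = 8 - t
V(F) = 985 - 5*F (V(F) = -5*(-197 + F) = 985 - 5*F)
z = 1135 (z = 985 - 5*(-30) = 985 + 150 = 1135)
Q(k(-8), 72) + z = (8 - (-9 - 8)) + 1135 = (8 - 1*(-17)) + 1135 = (8 + 17) + 1135 = 25 + 1135 = 1160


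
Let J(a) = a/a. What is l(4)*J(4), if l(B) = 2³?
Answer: 8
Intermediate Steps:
l(B) = 8
J(a) = 1
l(4)*J(4) = 8*1 = 8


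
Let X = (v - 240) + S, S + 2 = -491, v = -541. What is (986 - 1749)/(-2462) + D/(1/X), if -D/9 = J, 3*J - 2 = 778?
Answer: 7339616683/2462 ≈ 2.9812e+6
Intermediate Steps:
S = -493 (S = -2 - 491 = -493)
X = -1274 (X = (-541 - 240) - 493 = -781 - 493 = -1274)
J = 260 (J = ⅔ + (⅓)*778 = ⅔ + 778/3 = 260)
D = -2340 (D = -9*260 = -2340)
(986 - 1749)/(-2462) + D/(1/X) = (986 - 1749)/(-2462) - 2340/(1/(-1274)) = -763*(-1/2462) - 2340/(-1/1274) = 763/2462 - 2340*(-1274) = 763/2462 + 2981160 = 7339616683/2462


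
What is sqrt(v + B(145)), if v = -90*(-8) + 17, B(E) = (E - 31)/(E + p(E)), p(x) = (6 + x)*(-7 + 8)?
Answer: sqrt(4037921)/74 ≈ 27.155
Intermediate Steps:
p(x) = 6 + x (p(x) = (6 + x)*1 = 6 + x)
B(E) = (-31 + E)/(6 + 2*E) (B(E) = (E - 31)/(E + (6 + E)) = (-31 + E)/(6 + 2*E))
v = 737 (v = 720 + 17 = 737)
sqrt(v + B(145)) = sqrt(737 + (-31 + 145)/(2*(3 + 145))) = sqrt(737 + (1/2)*114/148) = sqrt(737 + (1/2)*(1/148)*114) = sqrt(737 + 57/148) = sqrt(109133/148) = sqrt(4037921)/74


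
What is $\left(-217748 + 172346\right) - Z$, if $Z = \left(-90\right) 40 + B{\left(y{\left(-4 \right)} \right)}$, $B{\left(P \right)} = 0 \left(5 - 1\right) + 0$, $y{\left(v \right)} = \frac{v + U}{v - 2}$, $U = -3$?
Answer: $-41802$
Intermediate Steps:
$y{\left(v \right)} = \frac{-3 + v}{-2 + v}$ ($y{\left(v \right)} = \frac{v - 3}{v - 2} = \frac{-3 + v}{-2 + v}$)
$B{\left(P \right)} = 0$ ($B{\left(P \right)} = 0 \cdot 4 + 0 = 0 + 0 = 0$)
$Z = -3600$ ($Z = \left(-90\right) 40 + 0 = -3600 + 0 = -3600$)
$\left(-217748 + 172346\right) - Z = \left(-217748 + 172346\right) - -3600 = -45402 + 3600 = -41802$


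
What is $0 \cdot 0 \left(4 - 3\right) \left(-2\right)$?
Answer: $0$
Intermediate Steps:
$0 \cdot 0 \left(4 - 3\right) \left(-2\right) = 0 \cdot 1 \left(-2\right) = 0 \left(-2\right) = 0$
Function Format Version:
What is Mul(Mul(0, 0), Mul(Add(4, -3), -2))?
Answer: 0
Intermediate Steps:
Mul(Mul(0, 0), Mul(Add(4, -3), -2)) = Mul(0, Mul(1, -2)) = Mul(0, -2) = 0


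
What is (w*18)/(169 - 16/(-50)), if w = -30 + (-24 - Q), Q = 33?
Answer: -13050/1411 ≈ -9.2488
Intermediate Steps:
w = -87 (w = -30 + (-24 - 1*33) = -30 + (-24 - 33) = -30 - 57 = -87)
(w*18)/(169 - 16/(-50)) = (-87*18)/(169 - 16/(-50)) = -1566/(169 - 16*(-1/50)) = -1566/(169 + 8/25) = -1566/4233/25 = -1566*25/4233 = -13050/1411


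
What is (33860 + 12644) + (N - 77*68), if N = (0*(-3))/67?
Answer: 41268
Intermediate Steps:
N = 0 (N = 0*(1/67) = 0)
(33860 + 12644) + (N - 77*68) = (33860 + 12644) + (0 - 77*68) = 46504 + (0 - 5236) = 46504 - 5236 = 41268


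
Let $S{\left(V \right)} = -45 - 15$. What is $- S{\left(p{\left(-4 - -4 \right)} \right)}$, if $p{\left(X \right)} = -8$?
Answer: $60$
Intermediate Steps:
$S{\left(V \right)} = -60$ ($S{\left(V \right)} = -45 - 15 = -60$)
$- S{\left(p{\left(-4 - -4 \right)} \right)} = \left(-1\right) \left(-60\right) = 60$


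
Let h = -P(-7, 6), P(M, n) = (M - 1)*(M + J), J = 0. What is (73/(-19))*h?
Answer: 4088/19 ≈ 215.16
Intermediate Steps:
P(M, n) = M*(-1 + M) (P(M, n) = (M - 1)*(M + 0) = (-1 + M)*M = M*(-1 + M))
h = -56 (h = -(-7)*(-1 - 7) = -(-7)*(-8) = -1*56 = -56)
(73/(-19))*h = (73/(-19))*(-56) = -1/19*73*(-56) = -73/19*(-56) = 4088/19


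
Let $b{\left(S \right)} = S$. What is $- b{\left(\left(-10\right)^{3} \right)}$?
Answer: $1000$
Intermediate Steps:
$- b{\left(\left(-10\right)^{3} \right)} = - \left(-10\right)^{3} = \left(-1\right) \left(-1000\right) = 1000$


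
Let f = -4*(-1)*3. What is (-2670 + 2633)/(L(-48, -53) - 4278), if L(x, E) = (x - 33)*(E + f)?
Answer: 37/957 ≈ 0.038662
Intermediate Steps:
f = 12 (f = 4*3 = 12)
L(x, E) = (-33 + x)*(12 + E) (L(x, E) = (x - 33)*(E + 12) = (-33 + x)*(12 + E))
(-2670 + 2633)/(L(-48, -53) - 4278) = (-2670 + 2633)/((-396 - 33*(-53) + 12*(-48) - 53*(-48)) - 4278) = -37/((-396 + 1749 - 576 + 2544) - 4278) = -37/(3321 - 4278) = -37/(-957) = -37*(-1/957) = 37/957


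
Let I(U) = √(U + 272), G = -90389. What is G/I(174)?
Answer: -90389*√446/446 ≈ -4280.0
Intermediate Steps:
I(U) = √(272 + U)
G/I(174) = -90389/√(272 + 174) = -90389*√446/446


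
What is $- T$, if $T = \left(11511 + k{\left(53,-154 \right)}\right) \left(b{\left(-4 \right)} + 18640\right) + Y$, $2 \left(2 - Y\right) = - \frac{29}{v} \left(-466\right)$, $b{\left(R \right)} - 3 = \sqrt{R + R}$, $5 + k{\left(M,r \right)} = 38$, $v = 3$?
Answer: $- \frac{645637625}{3} - 23088 i \sqrt{2} \approx -2.1521 \cdot 10^{8} - 32651.0 i$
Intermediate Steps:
$k{\left(M,r \right)} = 33$ ($k{\left(M,r \right)} = -5 + 38 = 33$)
$b{\left(R \right)} = 3 + \sqrt{2} \sqrt{R}$ ($b{\left(R \right)} = 3 + \sqrt{R + R} = 3 + \sqrt{2 R} = 3 + \sqrt{2} \sqrt{R}$)
$Y = - \frac{6751}{3}$ ($Y = 2 - \frac{- \frac{29}{3} \left(-466\right)}{2} = 2 - \frac{\left(-29\right) \frac{1}{3} \left(-466\right)}{2} = 2 - \frac{\left(- \frac{29}{3}\right) \left(-466\right)}{2} = 2 - \frac{6757}{3} = - \frac{6751}{3} \approx -2250.3$)
$T = \frac{645637625}{3} + 23088 i \sqrt{2}$ ($T = \left(11511 + 33\right) \left(\left(3 + \sqrt{2} \sqrt{-4}\right) + 18640\right) - \frac{6751}{3} = 11544 \left(\left(3 + \sqrt{2} \cdot 2 i\right) + 18640\right) - \frac{6751}{3} = 11544 \left(\left(3 + 2 i \sqrt{2}\right) + 18640\right) - \frac{6751}{3} = 11544 \left(18643 + 2 i \sqrt{2}\right) - \frac{6751}{3} = \left(215214792 + 23088 i \sqrt{2}\right) - \frac{6751}{3} = \frac{645637625}{3} + 23088 i \sqrt{2} \approx 2.1521 \cdot 10^{8} + 32651.0 i$)
$- T = - (\frac{645637625}{3} + 23088 i \sqrt{2}) = - \frac{645637625}{3} - 23088 i \sqrt{2}$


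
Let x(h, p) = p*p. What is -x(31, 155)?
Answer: -24025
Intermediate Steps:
x(h, p) = p²
-x(31, 155) = -1*155² = -1*24025 = -24025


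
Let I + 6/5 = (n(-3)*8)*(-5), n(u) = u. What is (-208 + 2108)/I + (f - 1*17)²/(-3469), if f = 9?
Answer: 16458742/1030293 ≈ 15.975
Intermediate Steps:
I = 594/5 (I = -6/5 - 3*8*(-5) = -6/5 - 24*(-5) = -6/5 + 120 = 594/5 ≈ 118.80)
(-208 + 2108)/I + (f - 1*17)²/(-3469) = (-208 + 2108)/(594/5) + (9 - 1*17)²/(-3469) = 1900*(5/594) + (9 - 17)²*(-1/3469) = 4750/297 + (-8)²*(-1/3469) = 4750/297 + 64*(-1/3469) = 4750/297 - 64/3469 = 16458742/1030293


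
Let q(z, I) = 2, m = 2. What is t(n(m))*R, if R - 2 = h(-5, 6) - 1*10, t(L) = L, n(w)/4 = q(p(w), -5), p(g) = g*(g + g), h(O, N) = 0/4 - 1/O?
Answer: -312/5 ≈ -62.400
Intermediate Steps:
h(O, N) = -1/O (h(O, N) = 0*(¼) - 1/O = 0 - 1/O = -1/O)
p(g) = 2*g² (p(g) = g*(2*g) = 2*g²)
n(w) = 8 (n(w) = 4*2 = 8)
R = -39/5 (R = 2 + (-1/(-5) - 1*10) = 2 + (-1*(-⅕) - 10) = 2 + (⅕ - 10) = 2 - 49/5 = -39/5 ≈ -7.8000)
t(n(m))*R = 8*(-39/5) = -312/5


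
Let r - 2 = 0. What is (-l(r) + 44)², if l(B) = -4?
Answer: 2304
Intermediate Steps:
r = 2 (r = 2 + 0 = 2)
(-l(r) + 44)² = (-1*(-4) + 44)² = (4 + 44)² = 48² = 2304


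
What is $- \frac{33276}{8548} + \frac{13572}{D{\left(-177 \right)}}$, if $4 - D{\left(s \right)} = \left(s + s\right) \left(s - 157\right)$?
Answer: $- \frac{253143843}{63165446} \approx -4.0076$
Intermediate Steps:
$D{\left(s \right)} = 4 - 2 s \left(-157 + s\right)$ ($D{\left(s \right)} = 4 - \left(s + s\right) \left(s - 157\right) = 4 - 2 s \left(-157 + s\right)$)
$- \frac{33276}{8548} + \frac{13572}{D{\left(-177 \right)}} = - \frac{33276}{8548} + \frac{13572}{4 - 2 \left(-177\right)^{2} + 314 \left(-177\right)} = \left(-33276\right) \frac{1}{8548} + \frac{13572}{4 - 62658 - 55578} = - \frac{8319}{2137} + \frac{13572}{4 - 62658 - 55578} = - \frac{8319}{2137} + \frac{13572}{-118232} = - \frac{8319}{2137} + 13572 \left(- \frac{1}{118232}\right) = - \frac{8319}{2137} - \frac{3393}{29558} = - \frac{253143843}{63165446}$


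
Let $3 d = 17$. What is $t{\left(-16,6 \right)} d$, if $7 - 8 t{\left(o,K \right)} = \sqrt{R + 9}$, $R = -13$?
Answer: $\frac{119}{24} - \frac{17 i}{12} \approx 4.9583 - 1.4167 i$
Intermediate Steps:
$d = \frac{17}{3}$ ($d = \frac{1}{3} \cdot 17 = \frac{17}{3} \approx 5.6667$)
$t{\left(o,K \right)} = \frac{7}{8} - \frac{i}{4}$ ($t{\left(o,K \right)} = \frac{7}{8} - \frac{\sqrt{-13 + 9}}{8} = \frac{7}{8} - \frac{\sqrt{-4}}{8} = \frac{7}{8} - \frac{2 i}{8} = \frac{7}{8} - \frac{i}{4}$)
$t{\left(-16,6 \right)} d = \left(\frac{7}{8} - \frac{i}{4}\right) \frac{17}{3} = \frac{119}{24} - \frac{17 i}{12}$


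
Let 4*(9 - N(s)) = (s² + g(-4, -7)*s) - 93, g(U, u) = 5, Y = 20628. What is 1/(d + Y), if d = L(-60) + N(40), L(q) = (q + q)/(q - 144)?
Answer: 68/1374337 ≈ 4.9478e-5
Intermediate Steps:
L(q) = 2*q/(-144 + q) (L(q) = (2*q)/(-144 + q) = 2*q/(-144 + q))
N(s) = 129/4 - 5*s/4 - s²/4 (N(s) = 9 - ((s² + 5*s) - 93)/4 = 9 - (-93 + s² + 5*s)/4 = 9 + (93/4 - 5*s/4 - s²/4) = 129/4 - 5*s/4 - s²/4)
d = -28367/68 (d = 2*(-60)/(-144 - 60) + (129/4 - 5/4*40 - ¼*40²) = 2*(-60)/(-204) + (129/4 - 50 - ¼*1600) = 2*(-60)*(-1/204) + (129/4 - 50 - 400) = 10/17 - 1671/4 = -28367/68 ≈ -417.16)
1/(d + Y) = 1/(-28367/68 + 20628) = 1/(1374337/68) = 68/1374337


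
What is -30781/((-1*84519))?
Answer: 30781/84519 ≈ 0.36419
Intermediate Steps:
-30781/((-1*84519)) = -30781/(-84519) = -30781*(-1/84519) = 30781/84519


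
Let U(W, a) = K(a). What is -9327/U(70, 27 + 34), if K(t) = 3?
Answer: -3109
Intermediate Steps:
U(W, a) = 3
-9327/U(70, 27 + 34) = -9327/3 = -9327*⅓ = -3109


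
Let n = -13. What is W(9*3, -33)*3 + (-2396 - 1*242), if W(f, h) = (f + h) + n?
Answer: -2695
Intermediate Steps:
W(f, h) = -13 + f + h (W(f, h) = (f + h) - 13 = -13 + f + h)
W(9*3, -33)*3 + (-2396 - 1*242) = (-13 + 9*3 - 33)*3 + (-2396 - 1*242) = (-13 + 27 - 33)*3 + (-2396 - 242) = -19*3 - 2638 = -57 - 2638 = -2695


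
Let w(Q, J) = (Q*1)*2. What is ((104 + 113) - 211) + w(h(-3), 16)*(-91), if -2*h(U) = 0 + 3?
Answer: 279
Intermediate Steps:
h(U) = -3/2 (h(U) = -(0 + 3)/2 = -½*3 = -3/2)
w(Q, J) = 2*Q (w(Q, J) = Q*2 = 2*Q)
((104 + 113) - 211) + w(h(-3), 16)*(-91) = ((104 + 113) - 211) + (2*(-3/2))*(-91) = (217 - 211) - 3*(-91) = 6 + 273 = 279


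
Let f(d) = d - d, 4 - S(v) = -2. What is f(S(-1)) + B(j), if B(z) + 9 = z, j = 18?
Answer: 9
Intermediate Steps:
B(z) = -9 + z
S(v) = 6 (S(v) = 4 - 1*(-2) = 4 + 2 = 6)
f(d) = 0
f(S(-1)) + B(j) = 0 + (-9 + 18) = 0 + 9 = 9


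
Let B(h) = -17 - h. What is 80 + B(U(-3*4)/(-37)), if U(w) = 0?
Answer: 63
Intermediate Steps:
80 + B(U(-3*4)/(-37)) = 80 + (-17 - 0/(-37)) = 80 + (-17 - 0*(-1)/37) = 80 + (-17 - 1*0) = 80 + (-17 + 0) = 80 - 17 = 63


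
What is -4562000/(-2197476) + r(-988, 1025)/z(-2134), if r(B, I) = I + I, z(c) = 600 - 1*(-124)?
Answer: 975964225/198871578 ≈ 4.9075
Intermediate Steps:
z(c) = 724 (z(c) = 600 + 124 = 724)
r(B, I) = 2*I
-4562000/(-2197476) + r(-988, 1025)/z(-2134) = -4562000/(-2197476) + (2*1025)/724 = -4562000*(-1/2197476) + 2050*(1/724) = 1140500/549369 + 1025/362 = 975964225/198871578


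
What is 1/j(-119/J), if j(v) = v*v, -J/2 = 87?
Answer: 30276/14161 ≈ 2.1380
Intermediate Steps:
J = -174 (J = -2*87 = -174)
j(v) = v**2
1/j(-119/J) = 1/((-119/(-174))**2) = 1/((-119*(-1/174))**2) = 1/((119/174)**2) = 1/(14161/30276) = 30276/14161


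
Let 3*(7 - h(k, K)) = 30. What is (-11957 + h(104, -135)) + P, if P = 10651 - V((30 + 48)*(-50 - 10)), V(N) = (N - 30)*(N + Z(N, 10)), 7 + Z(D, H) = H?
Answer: -22029979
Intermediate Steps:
Z(D, H) = -7 + H
h(k, K) = -3 (h(k, K) = 7 - 1/3*30 = 7 - 10 = -3)
V(N) = (-30 + N)*(3 + N) (V(N) = (N - 30)*(N + (-7 + 10)) = (-30 + N)*(N + 3) = (-30 + N)*(3 + N))
P = -22018019 (P = 10651 - (-90 + ((30 + 48)*(-50 - 10))**2 - 27*(30 + 48)*(-50 - 10)) = 10651 - (-90 + (78*(-60))**2 - 2106*(-60)) = 10651 - (-90 + (-4680)**2 - 27*(-4680)) = 10651 - (-90 + 21902400 + 126360) = 10651 - 1*22028670 = 10651 - 22028670 = -22018019)
(-11957 + h(104, -135)) + P = (-11957 - 3) - 22018019 = -11960 - 22018019 = -22029979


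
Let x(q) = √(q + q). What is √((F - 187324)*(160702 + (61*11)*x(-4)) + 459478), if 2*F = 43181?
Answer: √(-26633245439 - 222414357*I*√2) ≈ 963.7 - 1.632e+5*I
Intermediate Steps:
F = 43181/2 (F = (½)*43181 = 43181/2 ≈ 21591.)
x(q) = √2*√q (x(q) = √(2*q) = √2*√q)
√((F - 187324)*(160702 + (61*11)*x(-4)) + 459478) = √((43181/2 - 187324)*(160702 + (61*11)*(√2*√(-4))) + 459478) = √(-331467*(160702 + 671*(√2*(2*I)))/2 + 459478) = √(-331467*(160702 + 671*(2*I*√2))/2 + 459478) = √(-331467*(160702 + 1342*I*√2)/2 + 459478) = √((-26633704917 - 222414357*I*√2) + 459478) = √(-26633245439 - 222414357*I*√2)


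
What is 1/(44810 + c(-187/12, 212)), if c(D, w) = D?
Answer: 12/537533 ≈ 2.2324e-5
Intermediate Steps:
1/(44810 + c(-187/12, 212)) = 1/(44810 - 187/12) = 1/(537533/12) = 12/537533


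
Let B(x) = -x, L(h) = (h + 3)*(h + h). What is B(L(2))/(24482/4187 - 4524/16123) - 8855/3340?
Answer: -783701106059/125510953532 ≈ -6.2441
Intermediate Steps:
L(h) = 2*h*(3 + h) (L(h) = (3 + h)*(2*h) = 2*h*(3 + h))
B(L(2))/(24482/4187 - 4524/16123) - 8855/3340 = (-2*2*(3 + 2))/(24482/4187 - 4524/16123) - 8855/3340 = (-2*2*5)/(24482*(1/4187) - 4524*1/16123) - 8855*1/3340 = (-1*20)/(24482/4187 - 4524/16123) - 1771/668 = -20/375781298/67507001 - 1771/668 = -20*67507001/375781298 - 1771/668 = -675070010/187890649 - 1771/668 = -783701106059/125510953532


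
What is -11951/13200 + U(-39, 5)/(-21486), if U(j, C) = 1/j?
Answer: -1669062509/1843498800 ≈ -0.90538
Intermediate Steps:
-11951/13200 + U(-39, 5)/(-21486) = -11951/13200 + 1/(-39*(-21486)) = -11951*1/13200 - 1/39*(-1/21486) = -11951/13200 + 1/837954 = -1669062509/1843498800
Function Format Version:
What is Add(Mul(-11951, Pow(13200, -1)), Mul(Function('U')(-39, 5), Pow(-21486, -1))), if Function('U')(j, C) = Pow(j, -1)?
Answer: Rational(-1669062509, 1843498800) ≈ -0.90538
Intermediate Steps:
Add(Mul(-11951, Pow(13200, -1)), Mul(Function('U')(-39, 5), Pow(-21486, -1))) = Add(Mul(-11951, Pow(13200, -1)), Mul(Pow(-39, -1), Pow(-21486, -1))) = Add(Mul(-11951, Rational(1, 13200)), Mul(Rational(-1, 39), Rational(-1, 21486))) = Add(Rational(-11951, 13200), Rational(1, 837954)) = Rational(-1669062509, 1843498800)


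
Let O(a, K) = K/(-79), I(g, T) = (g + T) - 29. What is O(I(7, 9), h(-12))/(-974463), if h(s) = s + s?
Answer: -8/25660859 ≈ -3.1176e-7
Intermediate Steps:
I(g, T) = -29 + T + g (I(g, T) = (T + g) - 29 = -29 + T + g)
h(s) = 2*s
O(a, K) = -K/79 (O(a, K) = K*(-1/79) = -K/79)
O(I(7, 9), h(-12))/(-974463) = -2*(-12)/79/(-974463) = -1/79*(-24)*(-1/974463) = (24/79)*(-1/974463) = -8/25660859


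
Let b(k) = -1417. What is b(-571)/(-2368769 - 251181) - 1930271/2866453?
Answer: -5053151742549/7509963537350 ≈ -0.67286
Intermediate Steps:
b(-571)/(-2368769 - 251181) - 1930271/2866453 = -1417/(-2368769 - 251181) - 1930271/2866453 = -1417/(-2619950) - 1930271*1/2866453 = -1417*(-1/2619950) - 1930271/2866453 = 1417/2619950 - 1930271/2866453 = -5053151742549/7509963537350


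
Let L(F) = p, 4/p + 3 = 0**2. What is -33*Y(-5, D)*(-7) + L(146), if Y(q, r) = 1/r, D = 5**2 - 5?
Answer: 613/60 ≈ 10.217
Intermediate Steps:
D = 20 (D = 25 - 5 = 20)
p = -4/3 (p = 4/(-3 + 0**2) = 4/(-3 + 0) = 4/(-3) = 4*(-1/3) = -4/3 ≈ -1.3333)
L(F) = -4/3
-33*Y(-5, D)*(-7) + L(146) = -33/20*(-7) - 4/3 = 231/20 - 4/3 = 613/60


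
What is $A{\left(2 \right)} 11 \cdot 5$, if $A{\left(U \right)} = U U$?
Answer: $220$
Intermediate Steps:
$A{\left(U \right)} = U^{2}$
$A{\left(2 \right)} 11 \cdot 5 = 2^{2} \cdot 11 \cdot 5 = 4 \cdot 11 \cdot 5 = 44 \cdot 5 = 220$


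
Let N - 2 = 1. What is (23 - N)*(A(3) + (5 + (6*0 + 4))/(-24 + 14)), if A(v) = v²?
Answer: 162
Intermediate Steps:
N = 3 (N = 2 + 1 = 3)
(23 - N)*(A(3) + (5 + (6*0 + 4))/(-24 + 14)) = (23 - 1*3)*(3² + (5 + (6*0 + 4))/(-24 + 14)) = (23 - 3)*(9 + (5 + (0 + 4))/(-10)) = 20*(9 + (5 + 4)*(-⅒)) = 20*(9 + 9*(-⅒)) = 20*(9 - 9/10) = 20*(81/10) = 162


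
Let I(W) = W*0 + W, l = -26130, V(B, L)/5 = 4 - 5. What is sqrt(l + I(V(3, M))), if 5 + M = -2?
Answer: I*sqrt(26135) ≈ 161.66*I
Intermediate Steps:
M = -7 (M = -5 - 2 = -7)
V(B, L) = -5 (V(B, L) = 5*(4 - 5) = 5*(-1) = -5)
I(W) = W (I(W) = 0 + W = W)
sqrt(l + I(V(3, M))) = sqrt(-26130 - 5) = sqrt(-26135) = I*sqrt(26135)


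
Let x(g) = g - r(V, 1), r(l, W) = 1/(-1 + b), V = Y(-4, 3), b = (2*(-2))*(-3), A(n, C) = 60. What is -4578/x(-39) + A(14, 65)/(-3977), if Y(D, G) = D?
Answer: 100123983/855055 ≈ 117.10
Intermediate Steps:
b = 12 (b = -4*(-3) = 12)
V = -4
r(l, W) = 1/11 (r(l, W) = 1/(-1 + 12) = 1/11)
x(g) = -1/11 + g (x(g) = g - 1*1/11 = g - 1/11 = -1/11 + g)
-4578/x(-39) + A(14, 65)/(-3977) = -4578/(-1/11 - 39) + 60/(-3977) = -4578/(-430/11) + 60*(-1/3977) = -4578*(-11/430) - 60/3977 = 25179/215 - 60/3977 = 100123983/855055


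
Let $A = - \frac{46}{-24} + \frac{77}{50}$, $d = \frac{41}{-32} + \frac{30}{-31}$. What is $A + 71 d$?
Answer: $- \frac{11622899}{74400} \approx -156.22$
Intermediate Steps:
$d = - \frac{2231}{992}$ ($d = 41 \left(- \frac{1}{32}\right) + 30 \left(- \frac{1}{31}\right) = - \frac{41}{32} - \frac{30}{31} = - \frac{2231}{992} \approx -2.249$)
$A = \frac{1037}{300}$ ($A = \left(-46\right) \left(- \frac{1}{24}\right) + 77 \cdot \frac{1}{50} = \frac{23}{12} + \frac{77}{50} = \frac{1037}{300} \approx 3.4567$)
$A + 71 d = \frac{1037}{300} + 71 \left(- \frac{2231}{992}\right) = \frac{1037}{300} - \frac{158401}{992} = - \frac{11622899}{74400}$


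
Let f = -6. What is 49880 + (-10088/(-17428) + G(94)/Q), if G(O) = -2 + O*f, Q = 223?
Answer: 48462053024/971611 ≈ 49878.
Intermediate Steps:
G(O) = -2 - 6*O (G(O) = -2 + O*(-6) = -2 - 6*O)
49880 + (-10088/(-17428) + G(94)/Q) = 49880 + (-10088/(-17428) + (-2 - 6*94)/223) = 49880 + (-10088*(-1/17428) + (-2 - 564)*(1/223)) = 49880 + (2522/4357 - 566*1/223) = 49880 + (2522/4357 - 566/223) = 49880 - 1903656/971611 = 48462053024/971611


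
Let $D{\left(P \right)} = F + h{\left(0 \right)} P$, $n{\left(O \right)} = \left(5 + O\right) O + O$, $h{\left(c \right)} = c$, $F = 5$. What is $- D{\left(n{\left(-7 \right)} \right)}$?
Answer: $-5$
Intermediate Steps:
$n{\left(O \right)} = O + O \left(5 + O\right)$ ($n{\left(O \right)} = O \left(5 + O\right) + O = O + O \left(5 + O\right)$)
$D{\left(P \right)} = 5$ ($D{\left(P \right)} = 5 + 0 P = 5 + 0 = 5$)
$- D{\left(n{\left(-7 \right)} \right)} = \left(-1\right) 5 = -5$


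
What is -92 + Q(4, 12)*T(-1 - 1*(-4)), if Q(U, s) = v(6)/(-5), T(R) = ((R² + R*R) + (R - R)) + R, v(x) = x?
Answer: -586/5 ≈ -117.20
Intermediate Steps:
T(R) = R + 2*R² (T(R) = ((R² + R²) + 0) + R = (2*R² + 0) + R = 2*R² + R = R + 2*R²)
Q(U, s) = -6/5 (Q(U, s) = 6/(-5) = 6*(-⅕) = -6/5)
-92 + Q(4, 12)*T(-1 - 1*(-4)) = -92 - 6*(-1 - 1*(-4))*(1 + 2*(-1 - 1*(-4)))/5 = -92 - 6*(-1 + 4)*(1 + 2*(-1 + 4))/5 = -92 - 18*(1 + 2*3)/5 = -92 - 18*(1 + 6)/5 = -92 - 18*7/5 = -92 - 6/5*21 = -92 - 126/5 = -586/5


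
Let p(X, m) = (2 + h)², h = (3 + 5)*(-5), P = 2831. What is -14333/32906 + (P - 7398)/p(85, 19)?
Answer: -85489277/23758132 ≈ -3.5983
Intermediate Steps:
h = -40 (h = 8*(-5) = -40)
p(X, m) = 1444 (p(X, m) = (2 - 40)² = (-38)² = 1444)
-14333/32906 + (P - 7398)/p(85, 19) = -14333/32906 + (2831 - 7398)/1444 = -14333*1/32906 - 4567*1/1444 = -14333/32906 - 4567/1444 = -85489277/23758132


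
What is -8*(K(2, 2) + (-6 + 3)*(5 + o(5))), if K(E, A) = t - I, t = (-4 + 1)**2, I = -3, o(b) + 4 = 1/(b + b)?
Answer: -348/5 ≈ -69.600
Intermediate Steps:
o(b) = -4 + 1/(2*b) (o(b) = -4 + 1/(b + b) = -4 + 1/(2*b))
t = 9 (t = (-3)**2 = 9)
K(E, A) = 12 (K(E, A) = 9 - 1*(-3) = 9 + 3 = 12)
-8*(K(2, 2) + (-6 + 3)*(5 + o(5))) = -8*(12 + (-6 + 3)*(5 + (-4 + (1/2)/5))) = -8*(12 - 3*(5 + (-4 + (1/2)*(1/5)))) = -8*(12 - 3*(5 + (-4 + 1/10))) = -8*(12 - 3*(5 - 39/10)) = -8*(12 - 3*11/10) = -8*(12 - 33/10) = -8*87/10 = -348/5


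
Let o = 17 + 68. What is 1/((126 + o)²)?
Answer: 1/44521 ≈ 2.2461e-5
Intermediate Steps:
o = 85
1/((126 + o)²) = 1/((126 + 85)²) = 1/(211²) = 1/44521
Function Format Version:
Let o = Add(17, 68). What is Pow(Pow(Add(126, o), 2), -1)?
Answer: Rational(1, 44521) ≈ 2.2461e-5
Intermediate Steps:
o = 85
Pow(Pow(Add(126, o), 2), -1) = Pow(Pow(Add(126, 85), 2), -1) = Pow(Pow(211, 2), -1) = Pow(44521, -1) = Rational(1, 44521)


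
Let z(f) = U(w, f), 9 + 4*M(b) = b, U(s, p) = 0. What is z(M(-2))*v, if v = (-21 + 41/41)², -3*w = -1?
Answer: 0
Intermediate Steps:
w = ⅓ (w = -⅓*(-1) = ⅓ ≈ 0.33333)
M(b) = -9/4 + b/4
z(f) = 0
v = 400 (v = (-21 + 41*(1/41))² = (-21 + 1)² = (-20)² = 400)
z(M(-2))*v = 0*400 = 0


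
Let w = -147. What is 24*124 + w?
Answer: 2829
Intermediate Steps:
24*124 + w = 24*124 - 147 = 2976 - 147 = 2829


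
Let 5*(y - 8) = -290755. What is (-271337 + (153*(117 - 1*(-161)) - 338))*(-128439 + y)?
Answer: 42753586062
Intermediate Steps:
y = -58143 (y = 8 + (1/5)*(-290755) = 8 - 58151 = -58143)
(-271337 + (153*(117 - 1*(-161)) - 338))*(-128439 + y) = (-271337 + (153*(117 - 1*(-161)) - 338))*(-128439 - 58143) = (-271337 + (153*(117 + 161) - 338))*(-186582) = (-271337 + (153*278 - 338))*(-186582) = (-271337 + (42534 - 338))*(-186582) = (-271337 + 42196)*(-186582) = -229141*(-186582) = 42753586062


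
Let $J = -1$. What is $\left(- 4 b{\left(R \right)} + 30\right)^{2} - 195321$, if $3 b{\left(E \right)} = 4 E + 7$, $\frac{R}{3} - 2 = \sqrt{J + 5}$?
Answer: $- \frac{1740989}{9} \approx -1.9344 \cdot 10^{5}$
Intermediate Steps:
$R = 12$ ($R = 6 + 3 \sqrt{-1 + 5} = 6 + 3 \sqrt{4} = 6 + 3 \cdot 2 = 6 + 6 = 12$)
$b{\left(E \right)} = \frac{7}{3} + \frac{4 E}{3}$ ($b{\left(E \right)} = \frac{4 E + 7}{3} = \frac{7 + 4 E}{3} = \frac{7}{3} + \frac{4 E}{3}$)
$\left(- 4 b{\left(R \right)} + 30\right)^{2} - 195321 = \left(- 4 \left(\frac{7}{3} + \frac{4}{3} \cdot 12\right) + 30\right)^{2} - 195321 = \left(- 4 \left(\frac{7}{3} + 16\right) + 30\right)^{2} - 195321 = \left(\left(-4\right) \frac{55}{3} + 30\right)^{2} - 195321 = \left(- \frac{220}{3} + 30\right)^{2} - 195321 = \left(- \frac{130}{3}\right)^{2} - 195321 = \frac{16900}{9} - 195321 = - \frac{1740989}{9}$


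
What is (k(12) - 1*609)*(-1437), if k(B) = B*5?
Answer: 788913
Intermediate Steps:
k(B) = 5*B
(k(12) - 1*609)*(-1437) = (5*12 - 1*609)*(-1437) = (60 - 609)*(-1437) = -549*(-1437) = 788913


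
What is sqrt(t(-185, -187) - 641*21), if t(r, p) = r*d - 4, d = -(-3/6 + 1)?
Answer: I*sqrt(53490)/2 ≈ 115.64*I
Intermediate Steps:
d = -1/2 (d = -(-3*1/6 + 1) = -(-1/2 + 1) = -1*1/2 = -1/2 ≈ -0.50000)
t(r, p) = -4 - r/2 (t(r, p) = r*(-1/2) - 4 = -r/2 - 4 = -4 - r/2)
sqrt(t(-185, -187) - 641*21) = sqrt((-4 - 1/2*(-185)) - 641*21) = sqrt((-4 + 185/2) - 13461) = sqrt(177/2 - 13461) = sqrt(-26745/2) = I*sqrt(53490)/2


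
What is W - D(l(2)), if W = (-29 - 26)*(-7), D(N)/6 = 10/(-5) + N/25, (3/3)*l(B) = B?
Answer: 9913/25 ≈ 396.52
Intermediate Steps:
l(B) = B
D(N) = -12 + 6*N/25 (D(N) = 6*(10/(-5) + N/25) = 6*(10*(-⅕) + N*(1/25)) = 6*(-2 + N/25) = -12 + 6*N/25)
W = 385 (W = -55*(-7) = 385)
W - D(l(2)) = 385 - (-12 + (6/25)*2) = 385 - (-12 + 12/25) = 385 - 1*(-288/25) = 385 + 288/25 = 9913/25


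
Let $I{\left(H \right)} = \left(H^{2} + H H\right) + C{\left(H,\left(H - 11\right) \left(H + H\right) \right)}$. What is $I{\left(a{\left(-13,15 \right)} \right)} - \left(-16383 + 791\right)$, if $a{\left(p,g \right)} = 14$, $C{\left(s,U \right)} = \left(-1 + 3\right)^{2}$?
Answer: $15988$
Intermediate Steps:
$C{\left(s,U \right)} = 4$ ($C{\left(s,U \right)} = 2^{2} = 4$)
$I{\left(H \right)} = 4 + 2 H^{2}$ ($I{\left(H \right)} = \left(H^{2} + H H\right) + 4 = \left(H^{2} + H^{2}\right) + 4 = 2 H^{2} + 4 = 4 + 2 H^{2}$)
$I{\left(a{\left(-13,15 \right)} \right)} - \left(-16383 + 791\right) = \left(4 + 2 \cdot 14^{2}\right) - \left(-16383 + 791\right) = \left(4 + 2 \cdot 196\right) - -15592 = \left(4 + 392\right) + 15592 = 396 + 15592 = 15988$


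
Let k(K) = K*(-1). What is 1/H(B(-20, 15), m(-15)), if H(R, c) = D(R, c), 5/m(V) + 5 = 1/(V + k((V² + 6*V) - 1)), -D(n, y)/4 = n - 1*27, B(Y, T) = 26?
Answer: ¼ ≈ 0.25000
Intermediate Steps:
k(K) = -K
D(n, y) = 108 - 4*n (D(n, y) = -4*(n - 1*27) = -4*(n - 27) = -4*(-27 + n) = 108 - 4*n)
m(V) = 5/(-5 + 1/(1 - V² - 5*V)) (m(V) = 5/(-5 + 1/(V - ((V² + 6*V) - 1))) = 5/(-5 + 1/(V - (-1 + V² + 6*V))) = 5/(-5 + 1/(V + (1 - V² - 6*V))) = 5/(-5 + 1/(1 - V² - 5*V)))
H(R, c) = 108 - 4*R
1/H(B(-20, 15), m(-15)) = 1/(108 - 4*26) = 1/(108 - 104) = 1/4 = ¼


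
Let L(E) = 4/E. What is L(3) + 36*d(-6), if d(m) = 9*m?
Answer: -5828/3 ≈ -1942.7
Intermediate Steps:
L(3) + 36*d(-6) = 4/3 + 36*(9*(-6)) = 4*(⅓) + 36*(-54) = 4/3 - 1944 = -5828/3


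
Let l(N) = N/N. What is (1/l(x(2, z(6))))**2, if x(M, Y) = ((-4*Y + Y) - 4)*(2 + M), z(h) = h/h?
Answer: 1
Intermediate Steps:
z(h) = 1
x(M, Y) = (-4 - 3*Y)*(2 + M) (x(M, Y) = (-3*Y - 4)*(2 + M) = (-4 - 3*Y)*(2 + M))
l(N) = 1
(1/l(x(2, z(6))))**2 = (1/1)**2 = 1**2 = 1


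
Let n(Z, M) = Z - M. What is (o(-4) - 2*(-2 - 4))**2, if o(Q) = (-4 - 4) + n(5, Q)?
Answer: 169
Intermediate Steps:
o(Q) = -3 - Q (o(Q) = (-4 - 4) + (5 - Q) = -8 + (5 - Q) = -3 - Q)
(o(-4) - 2*(-2 - 4))**2 = ((-3 - 1*(-4)) - 2*(-2 - 4))**2 = ((-3 + 4) - 2*(-6))**2 = (1 + 12)**2 = 13**2 = 169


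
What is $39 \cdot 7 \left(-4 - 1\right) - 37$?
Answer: $-1402$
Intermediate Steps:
$39 \cdot 7 \left(-4 - 1\right) - 37 = 39 \cdot 7 \left(-5\right) - 37 = 39 \left(-35\right) - 37 = -1365 - 37 = -1402$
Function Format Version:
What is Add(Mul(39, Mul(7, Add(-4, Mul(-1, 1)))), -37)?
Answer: -1402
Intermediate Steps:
Add(Mul(39, Mul(7, Add(-4, Mul(-1, 1)))), -37) = Add(Mul(39, Mul(7, Add(-4, -1))), -37) = Add(Mul(39, Mul(7, -5)), -37) = Add(Mul(39, -35), -37) = Add(-1365, -37) = -1402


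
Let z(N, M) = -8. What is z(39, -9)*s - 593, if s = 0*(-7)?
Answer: -593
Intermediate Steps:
s = 0
z(39, -9)*s - 593 = -8*0 - 593 = 0 - 593 = -593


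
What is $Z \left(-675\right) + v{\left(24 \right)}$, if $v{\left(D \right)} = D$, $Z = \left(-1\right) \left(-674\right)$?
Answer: $-454926$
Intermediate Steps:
$Z = 674$
$Z \left(-675\right) + v{\left(24 \right)} = 674 \left(-675\right) + 24 = -454950 + 24 = -454926$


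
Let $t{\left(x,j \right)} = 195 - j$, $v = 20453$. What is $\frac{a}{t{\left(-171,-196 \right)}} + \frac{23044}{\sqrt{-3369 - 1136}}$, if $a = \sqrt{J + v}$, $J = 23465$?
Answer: $\frac{\sqrt{43918}}{391} - \frac{23044 i \sqrt{4505}}{4505} \approx 0.53598 - 343.33 i$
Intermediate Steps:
$a = \sqrt{43918}$ ($a = \sqrt{23465 + 20453} = \sqrt{43918} \approx 209.57$)
$\frac{a}{t{\left(-171,-196 \right)}} + \frac{23044}{\sqrt{-3369 - 1136}} = \frac{\sqrt{43918}}{195 - -196} + \frac{23044}{\sqrt{-3369 - 1136}} = \frac{\sqrt{43918}}{195 + 196} + \frac{23044}{\sqrt{-4505}} = \frac{\sqrt{43918}}{391} + \frac{23044}{i \sqrt{4505}} = \sqrt{43918} \cdot \frac{1}{391} + 23044 \left(- \frac{i \sqrt{4505}}{4505}\right) = \frac{\sqrt{43918}}{391} - \frac{23044 i \sqrt{4505}}{4505}$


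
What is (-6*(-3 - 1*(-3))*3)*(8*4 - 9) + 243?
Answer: 243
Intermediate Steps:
(-6*(-3 - 1*(-3))*3)*(8*4 - 9) + 243 = (-6*(-3 + 3)*3)*(32 - 9) + 243 = (-6*0*3)*23 + 243 = (0*3)*23 + 243 = 0*23 + 243 = 0 + 243 = 243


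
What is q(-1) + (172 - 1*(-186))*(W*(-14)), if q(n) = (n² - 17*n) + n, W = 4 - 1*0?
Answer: -20031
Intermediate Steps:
W = 4 (W = 4 + 0 = 4)
q(n) = n² - 16*n
q(-1) + (172 - 1*(-186))*(W*(-14)) = -(-16 - 1) + (172 - 1*(-186))*(4*(-14)) = -1*(-17) + (172 + 186)*(-56) = 17 + 358*(-56) = 17 - 20048 = -20031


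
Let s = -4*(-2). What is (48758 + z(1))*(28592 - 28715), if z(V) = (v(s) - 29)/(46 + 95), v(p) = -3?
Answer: -281868686/47 ≈ -5.9972e+6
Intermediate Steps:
s = 8
z(V) = -32/141 (z(V) = (-3 - 29)/(46 + 95) = -32/141)
(48758 + z(1))*(28592 - 28715) = (48758 - 32/141)*(28592 - 28715) = (6874846/141)*(-123) = -281868686/47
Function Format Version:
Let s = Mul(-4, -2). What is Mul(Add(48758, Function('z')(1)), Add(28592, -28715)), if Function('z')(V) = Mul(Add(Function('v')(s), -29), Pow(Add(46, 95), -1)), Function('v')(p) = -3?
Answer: Rational(-281868686, 47) ≈ -5.9972e+6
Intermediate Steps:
s = 8
Function('z')(V) = Rational(-32, 141) (Function('z')(V) = Mul(Add(-3, -29), Pow(Add(46, 95), -1)) = Mul(-32, Pow(141, -1)) = Mul(-32, Rational(1, 141)) = Rational(-32, 141))
Mul(Add(48758, Function('z')(1)), Add(28592, -28715)) = Mul(Add(48758, Rational(-32, 141)), Add(28592, -28715)) = Mul(Rational(6874846, 141), -123) = Rational(-281868686, 47)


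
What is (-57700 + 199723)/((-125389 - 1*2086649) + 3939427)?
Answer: 142023/1727389 ≈ 0.082218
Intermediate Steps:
(-57700 + 199723)/((-125389 - 1*2086649) + 3939427) = 142023/((-125389 - 2086649) + 3939427) = 142023/(-2212038 + 3939427) = 142023/1727389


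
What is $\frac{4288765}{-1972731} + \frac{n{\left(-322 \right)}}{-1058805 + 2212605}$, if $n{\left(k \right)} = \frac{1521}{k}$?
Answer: $- \frac{177042268097539}{81435124772400} \approx -2.174$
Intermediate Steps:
$\frac{4288765}{-1972731} + \frac{n{\left(-322 \right)}}{-1058805 + 2212605} = \frac{4288765}{-1972731} + \frac{1521 \frac{1}{-322}}{-1058805 + 2212605} = 4288765 \left(- \frac{1}{1972731}\right) + \frac{1521 \left(- \frac{1}{322}\right)}{1153800} = - \frac{4288765}{1972731} - \frac{169}{41280400} = - \frac{177042268097539}{81435124772400}$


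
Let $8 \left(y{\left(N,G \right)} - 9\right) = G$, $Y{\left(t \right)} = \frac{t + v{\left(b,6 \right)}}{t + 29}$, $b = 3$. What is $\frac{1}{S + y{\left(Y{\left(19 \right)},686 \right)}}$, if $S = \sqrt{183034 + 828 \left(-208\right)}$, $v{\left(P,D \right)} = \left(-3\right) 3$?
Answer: $- \frac{1516}{29319} + \frac{16 \sqrt{10810}}{29319} \approx 0.0050322$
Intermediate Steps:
$v{\left(P,D \right)} = -9$
$Y{\left(t \right)} = \frac{-9 + t}{29 + t}$ ($Y{\left(t \right)} = \frac{t - 9}{t + 29} = \frac{-9 + t}{29 + t}$)
$y{\left(N,G \right)} = 9 + \frac{G}{8}$
$S = \sqrt{10810}$ ($S = \sqrt{183034 - 172224} = \sqrt{10810} \approx 103.97$)
$\frac{1}{S + y{\left(Y{\left(19 \right)},686 \right)}} = \frac{1}{\sqrt{10810} + \left(9 + \frac{1}{8} \cdot 686\right)} = \frac{1}{\sqrt{10810} + \left(9 + \frac{343}{4}\right)} = \frac{1}{\sqrt{10810} + \frac{379}{4}} = \frac{1}{\frac{379}{4} + \sqrt{10810}}$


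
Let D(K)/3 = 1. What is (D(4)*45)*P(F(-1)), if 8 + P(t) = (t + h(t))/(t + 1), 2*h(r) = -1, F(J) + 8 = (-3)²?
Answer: -4185/4 ≈ -1046.3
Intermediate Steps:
F(J) = 1 (F(J) = -8 + (-3)² = -8 + 9 = 1)
D(K) = 3 (D(K) = 3*1 = 3)
h(r) = -½ (h(r) = (½)*(-1) = -½)
P(t) = -8 + (-½ + t)/(1 + t) (P(t) = -8 + (t - ½)/(t + 1) = -8 + (-½ + t)/(1 + t))
(D(4)*45)*P(F(-1)) = (3*45)*((-17 - 14*1)/(2*(1 + 1))) = 135*((½)*(-17 - 14)/2) = 135*((½)*(½)*(-31)) = 135*(-31/4) = -4185/4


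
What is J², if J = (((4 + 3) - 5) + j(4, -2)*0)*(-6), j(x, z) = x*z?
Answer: 144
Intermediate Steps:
J = -12 (J = (((4 + 3) - 5) + (4*(-2))*0)*(-6) = ((7 - 5) - 8*0)*(-6) = (2 + 0)*(-6) = 2*(-6) = -12)
J² = (-12)² = 144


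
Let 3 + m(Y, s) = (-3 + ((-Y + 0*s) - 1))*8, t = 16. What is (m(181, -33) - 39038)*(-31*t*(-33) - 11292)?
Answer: -205684596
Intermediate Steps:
m(Y, s) = -35 - 8*Y (m(Y, s) = -3 + (-3 + ((-Y + 0*s) - 1))*8 = -3 + (-3 + ((-Y + 0) - 1))*8 = -3 + (-3 + (-Y - 1))*8 = -3 + (-3 + (-1 - Y))*8 = -3 + (-4 - Y)*8 = -3 + (-32 - 8*Y) = -35 - 8*Y)
(m(181, -33) - 39038)*(-31*t*(-33) - 11292) = ((-35 - 8*181) - 39038)*(-31*16*(-33) - 11292) = ((-35 - 1448) - 39038)*(-496*(-33) - 11292) = (-1483 - 39038)*(16368 - 11292) = -40521*5076 = -205684596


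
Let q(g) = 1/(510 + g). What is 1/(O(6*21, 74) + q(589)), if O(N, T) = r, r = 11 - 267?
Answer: -1099/281343 ≈ -0.0039063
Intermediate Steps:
r = -256
O(N, T) = -256
1/(O(6*21, 74) + q(589)) = 1/(-256 + 1/(510 + 589)) = 1/(-256 + 1/1099) = 1/(-281343/1099) = -1099/281343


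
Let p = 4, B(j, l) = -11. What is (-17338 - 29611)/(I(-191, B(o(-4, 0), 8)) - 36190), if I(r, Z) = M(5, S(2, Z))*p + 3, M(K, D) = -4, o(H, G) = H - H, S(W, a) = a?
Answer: 46949/36203 ≈ 1.2968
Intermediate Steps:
o(H, G) = 0
I(r, Z) = -13 (I(r, Z) = -4*4 + 3 = -16 + 3 = -13)
(-17338 - 29611)/(I(-191, B(o(-4, 0), 8)) - 36190) = (-17338 - 29611)/(-13 - 36190) = -46949/(-36203) = -46949*(-1/36203) = 46949/36203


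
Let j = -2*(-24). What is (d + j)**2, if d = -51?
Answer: 9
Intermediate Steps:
j = 48
(d + j)**2 = (-51 + 48)**2 = (-3)**2 = 9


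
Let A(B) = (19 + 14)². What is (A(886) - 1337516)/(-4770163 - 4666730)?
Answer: 1336427/9436893 ≈ 0.14162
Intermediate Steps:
A(B) = 1089 (A(B) = 33² = 1089)
(A(886) - 1337516)/(-4770163 - 4666730) = (1089 - 1337516)/(-4770163 - 4666730) = -1336427/(-9436893) = -1336427*(-1/9436893) = 1336427/9436893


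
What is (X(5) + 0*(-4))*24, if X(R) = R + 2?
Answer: 168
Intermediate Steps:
X(R) = 2 + R
(X(5) + 0*(-4))*24 = ((2 + 5) + 0*(-4))*24 = (7 + 0)*24 = 7*24 = 168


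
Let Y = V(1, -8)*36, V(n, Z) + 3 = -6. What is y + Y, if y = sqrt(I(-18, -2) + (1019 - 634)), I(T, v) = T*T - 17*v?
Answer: -324 + sqrt(743) ≈ -296.74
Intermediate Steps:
I(T, v) = T**2 - 17*v
V(n, Z) = -9 (V(n, Z) = -3 - 6 = -9)
Y = -324 (Y = -9*36 = -324)
y = sqrt(743) (y = sqrt(((-18)**2 - 17*(-2)) + (1019 - 634)) = sqrt((324 + 34) + 385) = sqrt(358 + 385) = sqrt(743) ≈ 27.258)
y + Y = sqrt(743) - 324 = -324 + sqrt(743)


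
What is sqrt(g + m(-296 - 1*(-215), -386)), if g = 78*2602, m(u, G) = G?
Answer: sqrt(202570) ≈ 450.08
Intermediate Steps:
g = 202956
sqrt(g + m(-296 - 1*(-215), -386)) = sqrt(202956 - 386) = sqrt(202570)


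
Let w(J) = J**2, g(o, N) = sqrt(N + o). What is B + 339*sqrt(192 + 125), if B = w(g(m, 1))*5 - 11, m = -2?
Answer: -16 + 339*sqrt(317) ≈ 6019.7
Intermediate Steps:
B = -16 (B = (sqrt(1 - 2))**2*5 - 11 = (sqrt(-1))**2*5 - 11 = I**2*5 - 11 = -1*5 - 11 = -5 - 11 = -16)
B + 339*sqrt(192 + 125) = -16 + 339*sqrt(192 + 125) = -16 + 339*sqrt(317)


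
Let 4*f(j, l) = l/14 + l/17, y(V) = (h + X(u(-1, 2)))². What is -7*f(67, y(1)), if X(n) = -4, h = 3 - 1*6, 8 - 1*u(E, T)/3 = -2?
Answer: -1519/136 ≈ -11.169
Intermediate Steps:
u(E, T) = 30 (u(E, T) = 24 - 3*(-2) = 24 + 6 = 30)
h = -3 (h = 3 - 6 = -3)
y(V) = 49 (y(V) = (-3 - 4)² = (-7)² = 49)
f(j, l) = 31*l/952 (f(j, l) = (l/14 + l/17)/4 = (31*l/238)/4 = 31*l/952)
-7*f(67, y(1)) = -31*49/136 = -7*217/136 = -1519/136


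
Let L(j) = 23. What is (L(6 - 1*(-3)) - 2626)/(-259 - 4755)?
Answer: 2603/5014 ≈ 0.51915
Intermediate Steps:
(L(6 - 1*(-3)) - 2626)/(-259 - 4755) = (23 - 2626)/(-259 - 4755) = -2603/(-5014) = -2603*(-1/5014) = 2603/5014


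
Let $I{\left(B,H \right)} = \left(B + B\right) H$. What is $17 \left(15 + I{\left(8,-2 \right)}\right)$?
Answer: $-289$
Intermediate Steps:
$I{\left(B,H \right)} = 2 B H$
$17 \left(15 + I{\left(8,-2 \right)}\right) = 17 \left(15 + 2 \cdot 8 \left(-2\right)\right) = 17 \left(15 - 32\right) = 17 \left(-17\right) = -289$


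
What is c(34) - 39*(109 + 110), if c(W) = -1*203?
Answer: -8744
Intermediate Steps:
c(W) = -203
c(34) - 39*(109 + 110) = -203 - 39*(109 + 110) = -203 - 39*219 = -203 - 8541 = -8744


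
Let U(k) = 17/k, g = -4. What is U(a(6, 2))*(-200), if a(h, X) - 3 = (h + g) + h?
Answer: -3400/11 ≈ -309.09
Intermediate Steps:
a(h, X) = -1 + 2*h (a(h, X) = 3 + ((h - 4) + h) = 3 + ((-4 + h) + h) = 3 + (-4 + 2*h) = -1 + 2*h)
U(a(6, 2))*(-200) = (17/(-1 + 2*6))*(-200) = (17/(-1 + 12))*(-200) = (17/11)*(-200) = -3400/11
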